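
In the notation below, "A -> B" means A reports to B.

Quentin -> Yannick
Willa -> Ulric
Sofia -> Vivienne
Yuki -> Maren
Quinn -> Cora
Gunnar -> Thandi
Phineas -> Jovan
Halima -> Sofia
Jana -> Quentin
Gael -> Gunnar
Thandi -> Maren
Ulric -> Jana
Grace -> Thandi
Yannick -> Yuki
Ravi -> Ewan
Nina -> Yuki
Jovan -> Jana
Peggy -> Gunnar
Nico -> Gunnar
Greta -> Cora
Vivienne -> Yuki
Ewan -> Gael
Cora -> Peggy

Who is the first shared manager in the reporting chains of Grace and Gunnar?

Thandi

Grace's chain of managers is Thandi, Maren. Gunnar's chain of managers is Thandi, Maren. The first manager that appears in both chains is Thandi.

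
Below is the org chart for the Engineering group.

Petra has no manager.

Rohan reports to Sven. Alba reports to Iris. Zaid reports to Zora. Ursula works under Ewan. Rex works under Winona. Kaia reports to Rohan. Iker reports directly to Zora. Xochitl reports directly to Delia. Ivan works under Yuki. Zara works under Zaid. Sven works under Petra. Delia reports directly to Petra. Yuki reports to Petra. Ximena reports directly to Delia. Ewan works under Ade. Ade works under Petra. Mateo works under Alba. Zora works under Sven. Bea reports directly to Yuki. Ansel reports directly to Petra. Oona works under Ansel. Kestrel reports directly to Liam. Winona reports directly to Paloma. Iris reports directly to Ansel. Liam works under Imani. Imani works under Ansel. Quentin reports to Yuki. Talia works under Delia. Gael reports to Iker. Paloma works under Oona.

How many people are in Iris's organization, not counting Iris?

Iris directly manages Alba. Under Alba: Mateo (1). That's 2 in total.

2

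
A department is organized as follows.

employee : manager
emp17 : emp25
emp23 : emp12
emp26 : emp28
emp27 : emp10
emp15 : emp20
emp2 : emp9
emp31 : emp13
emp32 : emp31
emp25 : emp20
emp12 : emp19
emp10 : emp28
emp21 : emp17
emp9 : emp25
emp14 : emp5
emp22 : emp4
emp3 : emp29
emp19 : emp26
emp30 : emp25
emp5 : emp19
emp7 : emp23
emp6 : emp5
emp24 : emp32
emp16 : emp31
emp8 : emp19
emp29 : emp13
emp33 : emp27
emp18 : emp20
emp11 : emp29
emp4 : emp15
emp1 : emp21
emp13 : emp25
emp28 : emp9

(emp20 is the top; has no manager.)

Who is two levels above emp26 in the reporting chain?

emp26 reports to emp28, and emp28 reports to emp9. So emp26's skip-level manager is emp9.

emp9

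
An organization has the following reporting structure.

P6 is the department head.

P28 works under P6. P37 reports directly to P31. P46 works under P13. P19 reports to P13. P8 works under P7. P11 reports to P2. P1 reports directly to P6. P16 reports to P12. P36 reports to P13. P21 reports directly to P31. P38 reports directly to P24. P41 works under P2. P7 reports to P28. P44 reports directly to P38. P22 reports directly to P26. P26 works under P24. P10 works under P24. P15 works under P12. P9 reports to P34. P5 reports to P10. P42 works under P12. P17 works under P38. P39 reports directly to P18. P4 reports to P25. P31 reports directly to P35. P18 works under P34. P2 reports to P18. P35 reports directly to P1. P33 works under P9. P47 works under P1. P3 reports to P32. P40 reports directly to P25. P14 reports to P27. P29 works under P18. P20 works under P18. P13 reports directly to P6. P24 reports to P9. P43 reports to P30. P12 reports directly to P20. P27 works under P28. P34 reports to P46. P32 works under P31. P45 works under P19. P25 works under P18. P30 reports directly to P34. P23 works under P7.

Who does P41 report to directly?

P2

P41 reports directly to P2.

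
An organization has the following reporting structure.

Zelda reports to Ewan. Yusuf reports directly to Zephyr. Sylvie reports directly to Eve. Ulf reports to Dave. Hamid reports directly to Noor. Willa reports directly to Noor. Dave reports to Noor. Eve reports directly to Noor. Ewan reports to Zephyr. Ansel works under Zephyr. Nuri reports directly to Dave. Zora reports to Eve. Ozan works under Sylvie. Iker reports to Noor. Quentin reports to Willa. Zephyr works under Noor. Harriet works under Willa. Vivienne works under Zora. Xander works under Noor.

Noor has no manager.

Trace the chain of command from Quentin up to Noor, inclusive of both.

Quentin reports to Willa. Willa reports to Noor. Noor is at the top.

Quentin -> Willa -> Noor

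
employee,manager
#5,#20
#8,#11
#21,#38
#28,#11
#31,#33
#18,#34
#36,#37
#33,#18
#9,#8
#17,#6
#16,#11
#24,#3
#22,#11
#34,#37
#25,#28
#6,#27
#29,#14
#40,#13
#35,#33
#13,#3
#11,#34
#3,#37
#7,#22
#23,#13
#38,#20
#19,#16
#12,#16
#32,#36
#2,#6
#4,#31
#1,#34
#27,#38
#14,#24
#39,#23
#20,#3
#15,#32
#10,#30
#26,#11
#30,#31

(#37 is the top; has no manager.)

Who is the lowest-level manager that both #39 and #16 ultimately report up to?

#37

#39's chain of managers is #23, #13, #3, #37. #16's chain of managers is #11, #34, #37. The first manager that appears in both chains is #37.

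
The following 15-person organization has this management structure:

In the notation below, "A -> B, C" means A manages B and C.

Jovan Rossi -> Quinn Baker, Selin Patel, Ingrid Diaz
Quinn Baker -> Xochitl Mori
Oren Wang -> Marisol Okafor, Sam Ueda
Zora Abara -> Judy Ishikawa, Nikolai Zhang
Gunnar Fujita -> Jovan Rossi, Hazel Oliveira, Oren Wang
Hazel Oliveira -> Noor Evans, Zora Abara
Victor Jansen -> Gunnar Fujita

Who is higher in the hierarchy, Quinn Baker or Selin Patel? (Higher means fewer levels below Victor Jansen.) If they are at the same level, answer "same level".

same level

Both Quinn Baker and Selin Patel are 3 levels below Victor Jansen.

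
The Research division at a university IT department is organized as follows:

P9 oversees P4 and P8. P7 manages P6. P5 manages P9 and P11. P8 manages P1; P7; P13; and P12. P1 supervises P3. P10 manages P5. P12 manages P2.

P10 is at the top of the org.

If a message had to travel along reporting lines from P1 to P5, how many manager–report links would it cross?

P1 is in P5's organization: the chain from P1 up to P5 is P1 → P8 → P9 → P5, which is 3 links.

3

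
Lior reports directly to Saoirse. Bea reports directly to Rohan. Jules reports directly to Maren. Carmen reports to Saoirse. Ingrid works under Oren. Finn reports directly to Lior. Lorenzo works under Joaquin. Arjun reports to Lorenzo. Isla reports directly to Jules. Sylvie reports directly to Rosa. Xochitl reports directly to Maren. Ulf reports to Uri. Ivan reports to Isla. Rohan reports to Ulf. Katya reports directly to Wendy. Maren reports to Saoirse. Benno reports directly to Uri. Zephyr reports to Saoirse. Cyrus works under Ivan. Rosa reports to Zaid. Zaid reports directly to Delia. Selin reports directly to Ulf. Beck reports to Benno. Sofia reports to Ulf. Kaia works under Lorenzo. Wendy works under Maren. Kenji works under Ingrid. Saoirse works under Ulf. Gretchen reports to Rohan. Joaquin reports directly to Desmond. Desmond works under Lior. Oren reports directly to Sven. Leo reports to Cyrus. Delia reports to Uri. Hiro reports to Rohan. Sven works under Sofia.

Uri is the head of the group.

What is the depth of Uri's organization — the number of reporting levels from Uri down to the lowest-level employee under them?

The longest chain under Uri runs Uri → Ulf → Saoirse → Maren → Jules → Isla → Ivan → Cyrus → Leo, which is 8 levels below Uri.

8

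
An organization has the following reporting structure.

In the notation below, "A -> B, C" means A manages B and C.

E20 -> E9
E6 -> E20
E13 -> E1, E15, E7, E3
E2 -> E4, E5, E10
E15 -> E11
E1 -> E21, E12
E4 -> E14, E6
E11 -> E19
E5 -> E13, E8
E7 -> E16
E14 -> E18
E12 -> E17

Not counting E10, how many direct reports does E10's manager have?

E10 reports to E2. E2's other direct reports are E4, E5 — 2 peers.

2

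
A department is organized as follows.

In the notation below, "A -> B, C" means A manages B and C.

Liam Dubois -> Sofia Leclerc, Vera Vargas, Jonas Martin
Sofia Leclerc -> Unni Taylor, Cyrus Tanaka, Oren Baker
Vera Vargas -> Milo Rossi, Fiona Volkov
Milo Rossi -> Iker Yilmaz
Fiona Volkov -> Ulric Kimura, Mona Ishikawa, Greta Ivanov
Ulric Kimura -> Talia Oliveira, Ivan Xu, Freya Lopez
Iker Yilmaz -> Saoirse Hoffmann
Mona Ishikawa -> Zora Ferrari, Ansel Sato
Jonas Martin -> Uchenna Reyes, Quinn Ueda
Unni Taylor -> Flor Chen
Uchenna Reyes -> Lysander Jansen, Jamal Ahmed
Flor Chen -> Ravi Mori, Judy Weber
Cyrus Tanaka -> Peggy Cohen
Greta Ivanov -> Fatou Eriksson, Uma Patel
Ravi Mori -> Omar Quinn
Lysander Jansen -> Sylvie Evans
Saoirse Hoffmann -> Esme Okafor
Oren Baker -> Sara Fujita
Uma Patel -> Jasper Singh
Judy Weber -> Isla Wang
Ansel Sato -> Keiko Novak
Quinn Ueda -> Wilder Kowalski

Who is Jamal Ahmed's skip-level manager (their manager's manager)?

Jamal Ahmed reports to Uchenna Reyes, and Uchenna Reyes reports to Jonas Martin. So Jamal Ahmed's skip-level manager is Jonas Martin.

Jonas Martin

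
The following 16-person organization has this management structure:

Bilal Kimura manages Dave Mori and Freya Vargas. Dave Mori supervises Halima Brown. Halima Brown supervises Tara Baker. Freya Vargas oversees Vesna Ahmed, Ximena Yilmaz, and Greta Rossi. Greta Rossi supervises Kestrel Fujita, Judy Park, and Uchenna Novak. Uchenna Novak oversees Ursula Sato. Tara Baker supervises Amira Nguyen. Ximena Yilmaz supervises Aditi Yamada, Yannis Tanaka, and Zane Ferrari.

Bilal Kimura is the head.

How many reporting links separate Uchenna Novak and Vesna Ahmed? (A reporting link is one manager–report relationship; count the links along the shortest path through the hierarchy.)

3

Uchenna Novak is 2 levels below Freya Vargas, and Vesna Ahmed is 1 level below Freya Vargas (their lowest common manager). The shortest path runs up from Uchenna Novak to Freya Vargas and back down to Vesna Ahmed: 2 + 1 = 3 links.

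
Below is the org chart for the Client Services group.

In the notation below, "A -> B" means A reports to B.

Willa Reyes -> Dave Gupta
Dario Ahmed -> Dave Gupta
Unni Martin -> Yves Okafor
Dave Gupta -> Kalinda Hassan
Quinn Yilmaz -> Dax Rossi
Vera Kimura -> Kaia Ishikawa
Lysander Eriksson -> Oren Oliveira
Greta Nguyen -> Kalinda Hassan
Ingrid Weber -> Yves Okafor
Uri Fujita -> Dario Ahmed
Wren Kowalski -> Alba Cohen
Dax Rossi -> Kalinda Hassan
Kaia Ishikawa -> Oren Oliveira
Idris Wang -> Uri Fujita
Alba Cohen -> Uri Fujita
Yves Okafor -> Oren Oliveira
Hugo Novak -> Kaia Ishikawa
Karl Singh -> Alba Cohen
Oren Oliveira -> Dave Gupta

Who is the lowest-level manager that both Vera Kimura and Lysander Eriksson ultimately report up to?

Oren Oliveira

Vera Kimura's chain of managers is Kaia Ishikawa, Oren Oliveira, Dave Gupta, Kalinda Hassan. Lysander Eriksson's chain of managers is Oren Oliveira, Dave Gupta, Kalinda Hassan. The first manager that appears in both chains is Oren Oliveira.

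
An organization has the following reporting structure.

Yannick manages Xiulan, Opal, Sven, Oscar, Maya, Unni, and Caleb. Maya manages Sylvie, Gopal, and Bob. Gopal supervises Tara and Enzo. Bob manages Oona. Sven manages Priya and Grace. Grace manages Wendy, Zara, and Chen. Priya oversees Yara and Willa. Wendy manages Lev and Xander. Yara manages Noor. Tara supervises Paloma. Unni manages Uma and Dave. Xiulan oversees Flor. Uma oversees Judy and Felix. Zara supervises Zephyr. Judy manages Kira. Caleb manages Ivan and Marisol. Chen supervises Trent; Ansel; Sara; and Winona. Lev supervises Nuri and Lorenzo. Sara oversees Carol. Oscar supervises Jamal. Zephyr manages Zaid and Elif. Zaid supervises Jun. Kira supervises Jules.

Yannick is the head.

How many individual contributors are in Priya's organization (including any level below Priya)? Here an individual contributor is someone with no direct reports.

The people in Priya's organization with no one reporting to them are Willa, Noor. That is 2.

2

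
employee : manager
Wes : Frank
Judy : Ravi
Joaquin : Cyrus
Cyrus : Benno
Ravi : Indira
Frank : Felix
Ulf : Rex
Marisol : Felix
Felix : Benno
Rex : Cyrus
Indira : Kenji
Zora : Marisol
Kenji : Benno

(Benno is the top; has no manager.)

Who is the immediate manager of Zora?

Zora reports directly to Marisol.

Marisol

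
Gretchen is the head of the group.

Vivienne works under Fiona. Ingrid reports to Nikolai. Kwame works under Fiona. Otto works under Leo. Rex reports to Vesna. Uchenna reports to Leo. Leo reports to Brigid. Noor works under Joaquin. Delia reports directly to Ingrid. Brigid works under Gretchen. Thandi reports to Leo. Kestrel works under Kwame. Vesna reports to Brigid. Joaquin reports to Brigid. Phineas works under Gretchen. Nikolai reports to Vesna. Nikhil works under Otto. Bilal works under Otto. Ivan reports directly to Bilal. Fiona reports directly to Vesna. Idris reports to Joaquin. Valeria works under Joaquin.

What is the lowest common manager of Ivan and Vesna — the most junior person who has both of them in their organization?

Ivan's chain of managers is Bilal, Otto, Leo, Brigid, Gretchen. Vesna's chain of managers is Brigid, Gretchen. The first manager that appears in both chains is Brigid.

Brigid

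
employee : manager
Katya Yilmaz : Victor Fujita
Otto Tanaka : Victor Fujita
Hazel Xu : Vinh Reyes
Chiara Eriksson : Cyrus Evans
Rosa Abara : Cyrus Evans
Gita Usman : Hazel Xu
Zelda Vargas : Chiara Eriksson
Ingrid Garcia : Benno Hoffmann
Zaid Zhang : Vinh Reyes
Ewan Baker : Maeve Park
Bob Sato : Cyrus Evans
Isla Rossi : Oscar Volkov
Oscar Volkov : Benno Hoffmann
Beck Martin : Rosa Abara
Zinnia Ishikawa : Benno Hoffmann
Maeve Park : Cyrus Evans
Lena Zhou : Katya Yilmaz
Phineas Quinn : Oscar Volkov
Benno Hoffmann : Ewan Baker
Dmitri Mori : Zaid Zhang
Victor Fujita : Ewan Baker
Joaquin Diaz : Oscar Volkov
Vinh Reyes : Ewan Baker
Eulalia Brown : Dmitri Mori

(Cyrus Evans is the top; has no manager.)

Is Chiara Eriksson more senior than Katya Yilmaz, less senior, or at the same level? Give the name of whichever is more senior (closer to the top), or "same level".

Chiara Eriksson

Chiara Eriksson is 1 level below Cyrus Evans; Katya Yilmaz is 4. Chiara Eriksson is higher.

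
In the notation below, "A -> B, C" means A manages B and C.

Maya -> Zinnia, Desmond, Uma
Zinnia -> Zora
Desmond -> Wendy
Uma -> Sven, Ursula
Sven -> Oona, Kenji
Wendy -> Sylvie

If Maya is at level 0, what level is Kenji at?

Chain from Kenji up to Maya: Kenji → Sven → Uma → Maya. That is 3 steps up, so Kenji is 3 levels below Maya.

3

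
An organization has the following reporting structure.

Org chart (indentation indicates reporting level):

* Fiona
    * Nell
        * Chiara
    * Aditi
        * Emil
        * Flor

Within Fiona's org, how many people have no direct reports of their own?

The people in Fiona's organization with no one reporting to them are Flor, Emil, Chiara. That is 3.

3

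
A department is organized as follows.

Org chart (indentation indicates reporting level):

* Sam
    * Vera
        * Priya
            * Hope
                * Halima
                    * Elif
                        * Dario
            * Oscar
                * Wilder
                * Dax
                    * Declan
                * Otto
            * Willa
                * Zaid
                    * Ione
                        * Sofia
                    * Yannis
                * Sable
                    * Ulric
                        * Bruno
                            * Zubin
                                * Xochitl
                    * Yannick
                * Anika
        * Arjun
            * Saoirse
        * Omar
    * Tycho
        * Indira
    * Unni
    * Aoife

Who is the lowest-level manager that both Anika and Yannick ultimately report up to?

Willa

Anika's chain of managers is Willa, Priya, Vera, Sam. Yannick's chain of managers is Sable, Willa, Priya, Vera, Sam. The first manager that appears in both chains is Willa.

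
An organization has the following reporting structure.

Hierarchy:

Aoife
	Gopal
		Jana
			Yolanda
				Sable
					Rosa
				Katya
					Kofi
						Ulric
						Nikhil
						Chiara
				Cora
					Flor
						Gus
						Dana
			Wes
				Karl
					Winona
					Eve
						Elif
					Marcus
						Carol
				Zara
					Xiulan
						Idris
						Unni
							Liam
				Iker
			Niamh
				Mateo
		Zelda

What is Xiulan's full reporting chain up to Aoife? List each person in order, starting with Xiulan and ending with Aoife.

Xiulan -> Zara -> Wes -> Jana -> Gopal -> Aoife

Xiulan reports to Zara. Zara reports to Wes. Wes reports to Jana. Jana reports to Gopal. Gopal reports to Aoife. Aoife is at the top.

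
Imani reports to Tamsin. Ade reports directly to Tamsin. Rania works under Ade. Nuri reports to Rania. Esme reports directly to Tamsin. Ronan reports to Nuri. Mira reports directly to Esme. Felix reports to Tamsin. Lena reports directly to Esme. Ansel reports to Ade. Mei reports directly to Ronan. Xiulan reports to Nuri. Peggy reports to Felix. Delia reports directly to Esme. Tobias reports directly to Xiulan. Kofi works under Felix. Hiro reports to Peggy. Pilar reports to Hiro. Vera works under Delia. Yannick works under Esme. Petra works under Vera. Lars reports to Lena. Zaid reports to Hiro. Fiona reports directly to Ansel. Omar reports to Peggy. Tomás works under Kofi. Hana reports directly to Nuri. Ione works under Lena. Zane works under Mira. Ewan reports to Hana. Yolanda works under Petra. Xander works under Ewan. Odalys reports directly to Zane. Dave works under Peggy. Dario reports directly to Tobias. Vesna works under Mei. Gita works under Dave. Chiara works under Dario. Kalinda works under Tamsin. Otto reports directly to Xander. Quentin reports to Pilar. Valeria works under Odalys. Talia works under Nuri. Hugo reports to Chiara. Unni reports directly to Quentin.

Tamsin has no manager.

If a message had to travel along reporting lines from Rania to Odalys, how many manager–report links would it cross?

Rania is 2 levels below Tamsin, and Odalys is 4 levels below Tamsin (their lowest common manager). The shortest path runs up from Rania to Tamsin and back down to Odalys: 2 + 4 = 6 links.

6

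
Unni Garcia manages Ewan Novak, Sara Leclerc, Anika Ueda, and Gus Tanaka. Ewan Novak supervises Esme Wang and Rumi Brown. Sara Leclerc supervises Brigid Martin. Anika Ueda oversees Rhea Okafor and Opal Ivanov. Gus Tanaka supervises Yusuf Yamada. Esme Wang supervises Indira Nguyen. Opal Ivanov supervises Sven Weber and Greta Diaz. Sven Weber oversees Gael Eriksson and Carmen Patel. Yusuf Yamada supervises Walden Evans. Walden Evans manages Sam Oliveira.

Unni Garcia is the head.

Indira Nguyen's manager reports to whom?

Indira Nguyen reports to Esme Wang, and Esme Wang reports to Ewan Novak. So Indira Nguyen's skip-level manager is Ewan Novak.

Ewan Novak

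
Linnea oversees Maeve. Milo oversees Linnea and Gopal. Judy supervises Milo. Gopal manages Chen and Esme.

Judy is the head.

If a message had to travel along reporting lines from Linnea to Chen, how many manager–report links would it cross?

Linnea is 1 level below Milo, and Chen is 2 levels below Milo (their lowest common manager). The shortest path runs up from Linnea to Milo and back down to Chen: 1 + 2 = 3 links.

3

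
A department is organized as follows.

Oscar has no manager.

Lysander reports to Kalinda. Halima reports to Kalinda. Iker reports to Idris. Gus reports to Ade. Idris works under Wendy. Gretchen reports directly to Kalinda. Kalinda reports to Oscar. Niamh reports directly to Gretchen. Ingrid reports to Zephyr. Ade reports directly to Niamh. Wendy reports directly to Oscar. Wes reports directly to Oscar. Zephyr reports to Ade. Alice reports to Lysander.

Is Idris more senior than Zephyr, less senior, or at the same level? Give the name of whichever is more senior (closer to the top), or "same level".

Idris is 2 levels below Oscar; Zephyr is 5. Idris is higher.

Idris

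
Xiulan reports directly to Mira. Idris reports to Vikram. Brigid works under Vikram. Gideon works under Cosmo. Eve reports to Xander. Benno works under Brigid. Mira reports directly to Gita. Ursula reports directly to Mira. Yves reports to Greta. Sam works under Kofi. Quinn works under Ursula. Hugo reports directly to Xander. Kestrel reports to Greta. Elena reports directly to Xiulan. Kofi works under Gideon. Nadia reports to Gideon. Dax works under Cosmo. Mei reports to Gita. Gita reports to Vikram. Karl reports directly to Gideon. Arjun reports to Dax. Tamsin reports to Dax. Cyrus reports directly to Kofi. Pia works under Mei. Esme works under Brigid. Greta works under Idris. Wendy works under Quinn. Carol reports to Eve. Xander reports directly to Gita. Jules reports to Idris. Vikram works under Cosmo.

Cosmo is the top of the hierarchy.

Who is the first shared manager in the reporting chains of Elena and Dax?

Cosmo

Elena's chain of managers is Xiulan, Mira, Gita, Vikram, Cosmo. Dax's chain of managers is Cosmo. The first manager that appears in both chains is Cosmo.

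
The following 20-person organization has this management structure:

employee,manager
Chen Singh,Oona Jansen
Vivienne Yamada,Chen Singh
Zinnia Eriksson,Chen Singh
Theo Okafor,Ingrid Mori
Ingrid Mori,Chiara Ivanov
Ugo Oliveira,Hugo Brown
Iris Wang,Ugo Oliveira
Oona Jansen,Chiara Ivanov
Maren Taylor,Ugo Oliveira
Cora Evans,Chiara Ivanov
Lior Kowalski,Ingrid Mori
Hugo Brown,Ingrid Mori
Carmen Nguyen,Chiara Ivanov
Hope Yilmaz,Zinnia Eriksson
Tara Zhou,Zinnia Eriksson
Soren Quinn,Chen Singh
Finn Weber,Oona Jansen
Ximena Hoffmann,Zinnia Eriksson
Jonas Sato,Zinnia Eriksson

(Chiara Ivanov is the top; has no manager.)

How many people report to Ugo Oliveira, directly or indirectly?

Ugo Oliveira directly manages Maren Taylor, Iris Wang. Maren Taylor has no reports. Iris Wang has no reports. So Ugo Oliveira's organization is 2 direct reports plus everyone under them: 1 + 1 = 2.

2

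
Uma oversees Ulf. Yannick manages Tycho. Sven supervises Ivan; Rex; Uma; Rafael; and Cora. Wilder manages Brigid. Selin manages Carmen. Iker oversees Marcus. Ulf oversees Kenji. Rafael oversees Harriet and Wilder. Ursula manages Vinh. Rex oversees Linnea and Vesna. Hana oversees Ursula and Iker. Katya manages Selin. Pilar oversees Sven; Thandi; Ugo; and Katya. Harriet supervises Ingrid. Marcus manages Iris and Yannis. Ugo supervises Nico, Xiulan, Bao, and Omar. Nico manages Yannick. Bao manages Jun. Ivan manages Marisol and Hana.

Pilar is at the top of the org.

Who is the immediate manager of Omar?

Ugo

Omar reports directly to Ugo.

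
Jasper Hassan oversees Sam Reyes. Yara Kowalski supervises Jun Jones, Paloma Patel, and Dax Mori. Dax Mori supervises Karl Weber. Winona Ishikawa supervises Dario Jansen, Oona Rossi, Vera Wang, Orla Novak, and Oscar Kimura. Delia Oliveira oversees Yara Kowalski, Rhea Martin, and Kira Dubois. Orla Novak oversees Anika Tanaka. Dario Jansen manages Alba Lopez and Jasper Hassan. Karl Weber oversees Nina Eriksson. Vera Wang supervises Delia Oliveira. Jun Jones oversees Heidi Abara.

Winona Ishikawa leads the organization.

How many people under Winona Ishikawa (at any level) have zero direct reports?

The people in Winona Ishikawa's organization with no one reporting to them are Oscar Kimura, Anika Tanaka, Rhea Martin, Kira Dubois, Paloma Patel, Heidi Abara, Nina Eriksson, Oona Rossi, Alba Lopez, Sam Reyes. That is 10.

10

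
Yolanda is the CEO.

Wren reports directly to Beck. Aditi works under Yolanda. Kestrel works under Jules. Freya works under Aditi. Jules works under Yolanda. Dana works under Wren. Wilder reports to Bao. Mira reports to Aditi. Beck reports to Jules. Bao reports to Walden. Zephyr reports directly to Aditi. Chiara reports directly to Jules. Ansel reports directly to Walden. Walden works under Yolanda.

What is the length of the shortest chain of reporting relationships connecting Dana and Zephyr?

6

Dana is 4 levels below Yolanda, and Zephyr is 2 levels below Yolanda (their lowest common manager). The shortest path runs up from Dana to Yolanda and back down to Zephyr: 4 + 2 = 6 links.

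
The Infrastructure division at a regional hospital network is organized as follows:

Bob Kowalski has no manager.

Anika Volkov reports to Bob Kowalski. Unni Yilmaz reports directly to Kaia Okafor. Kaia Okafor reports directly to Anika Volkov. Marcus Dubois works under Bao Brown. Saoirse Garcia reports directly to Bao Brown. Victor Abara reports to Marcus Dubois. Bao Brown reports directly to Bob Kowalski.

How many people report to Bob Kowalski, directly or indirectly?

Bob Kowalski directly manages Anika Volkov, Bao Brown. Under Anika Volkov: Kaia Okafor, Unni Yilmaz (2). Under Bao Brown: Saoirse Garcia, Marcus Dubois, Victor Abara (3). So Bob Kowalski's organization is 2 direct reports plus everyone under them: 3 + 4 = 7.

7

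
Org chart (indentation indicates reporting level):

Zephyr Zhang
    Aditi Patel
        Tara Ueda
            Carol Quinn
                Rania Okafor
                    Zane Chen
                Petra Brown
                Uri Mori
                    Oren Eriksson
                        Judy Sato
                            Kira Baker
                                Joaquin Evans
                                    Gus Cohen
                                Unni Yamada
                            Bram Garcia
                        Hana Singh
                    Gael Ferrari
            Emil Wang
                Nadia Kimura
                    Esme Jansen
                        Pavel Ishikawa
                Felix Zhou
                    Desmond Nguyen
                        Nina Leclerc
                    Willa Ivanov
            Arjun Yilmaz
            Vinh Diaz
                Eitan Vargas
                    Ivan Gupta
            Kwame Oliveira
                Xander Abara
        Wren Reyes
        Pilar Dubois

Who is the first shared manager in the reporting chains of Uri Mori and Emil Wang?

Tara Ueda

Uri Mori's chain of managers is Carol Quinn, Tara Ueda, Aditi Patel, Zephyr Zhang. Emil Wang's chain of managers is Tara Ueda, Aditi Patel, Zephyr Zhang. The first manager that appears in both chains is Tara Ueda.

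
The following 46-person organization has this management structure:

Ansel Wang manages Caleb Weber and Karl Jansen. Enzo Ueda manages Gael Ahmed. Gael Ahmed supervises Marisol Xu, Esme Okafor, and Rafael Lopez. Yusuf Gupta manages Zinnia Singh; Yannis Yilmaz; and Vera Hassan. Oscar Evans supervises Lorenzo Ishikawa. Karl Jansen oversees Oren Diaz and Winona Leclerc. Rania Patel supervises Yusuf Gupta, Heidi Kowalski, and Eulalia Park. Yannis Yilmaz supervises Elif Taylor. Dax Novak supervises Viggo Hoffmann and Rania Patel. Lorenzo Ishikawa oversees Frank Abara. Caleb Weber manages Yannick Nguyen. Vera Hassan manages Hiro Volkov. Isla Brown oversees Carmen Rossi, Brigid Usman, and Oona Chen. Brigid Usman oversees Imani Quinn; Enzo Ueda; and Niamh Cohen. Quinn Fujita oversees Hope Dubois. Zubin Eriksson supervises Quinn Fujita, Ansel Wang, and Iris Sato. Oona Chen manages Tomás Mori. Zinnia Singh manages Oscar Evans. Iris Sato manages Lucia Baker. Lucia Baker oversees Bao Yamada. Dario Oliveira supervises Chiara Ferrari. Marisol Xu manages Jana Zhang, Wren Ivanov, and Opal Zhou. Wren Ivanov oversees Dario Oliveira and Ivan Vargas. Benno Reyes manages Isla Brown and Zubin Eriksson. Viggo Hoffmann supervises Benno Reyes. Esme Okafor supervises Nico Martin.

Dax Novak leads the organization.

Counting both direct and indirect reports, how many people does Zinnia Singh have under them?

3

Zinnia Singh directly manages Oscar Evans. Under Oscar Evans: Lorenzo Ishikawa, Frank Abara (2). That's 3 in total.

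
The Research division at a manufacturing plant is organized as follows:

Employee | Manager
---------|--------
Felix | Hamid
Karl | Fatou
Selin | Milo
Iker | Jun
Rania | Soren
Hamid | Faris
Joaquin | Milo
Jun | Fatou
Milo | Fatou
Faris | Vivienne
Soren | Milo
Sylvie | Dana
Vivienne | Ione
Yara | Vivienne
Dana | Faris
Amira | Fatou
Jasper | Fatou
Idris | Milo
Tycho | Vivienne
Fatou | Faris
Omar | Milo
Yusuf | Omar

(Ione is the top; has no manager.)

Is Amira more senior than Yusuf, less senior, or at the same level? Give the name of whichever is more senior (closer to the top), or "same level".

Amira is 4 levels below Ione; Yusuf is 6. Amira is higher.

Amira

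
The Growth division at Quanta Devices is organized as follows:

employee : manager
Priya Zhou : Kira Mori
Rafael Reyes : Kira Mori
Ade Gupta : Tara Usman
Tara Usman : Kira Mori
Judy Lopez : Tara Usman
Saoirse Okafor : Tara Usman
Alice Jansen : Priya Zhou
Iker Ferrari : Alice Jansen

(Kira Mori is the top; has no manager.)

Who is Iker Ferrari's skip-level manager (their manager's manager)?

Iker Ferrari reports to Alice Jansen, and Alice Jansen reports to Priya Zhou. So Iker Ferrari's skip-level manager is Priya Zhou.

Priya Zhou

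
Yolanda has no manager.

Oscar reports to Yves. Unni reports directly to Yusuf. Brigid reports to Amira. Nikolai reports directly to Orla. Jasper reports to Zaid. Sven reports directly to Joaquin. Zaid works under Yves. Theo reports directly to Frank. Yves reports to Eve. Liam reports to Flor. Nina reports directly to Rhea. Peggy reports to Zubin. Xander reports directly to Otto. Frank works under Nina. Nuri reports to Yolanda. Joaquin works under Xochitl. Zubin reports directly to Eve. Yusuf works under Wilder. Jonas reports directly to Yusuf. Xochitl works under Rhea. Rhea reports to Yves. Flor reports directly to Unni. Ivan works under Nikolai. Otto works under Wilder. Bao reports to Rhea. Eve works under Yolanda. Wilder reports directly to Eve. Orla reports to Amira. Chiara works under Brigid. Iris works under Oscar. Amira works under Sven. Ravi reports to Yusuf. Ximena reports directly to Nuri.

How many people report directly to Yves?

Yves directly manages Rhea, Oscar, Zaid. That is 3 direct reports.

3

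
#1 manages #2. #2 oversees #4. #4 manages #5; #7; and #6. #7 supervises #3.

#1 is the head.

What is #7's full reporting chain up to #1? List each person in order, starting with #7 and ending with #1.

#7 reports to #4. #4 reports to #2. #2 reports to #1. #1 is at the top.

#7 -> #4 -> #2 -> #1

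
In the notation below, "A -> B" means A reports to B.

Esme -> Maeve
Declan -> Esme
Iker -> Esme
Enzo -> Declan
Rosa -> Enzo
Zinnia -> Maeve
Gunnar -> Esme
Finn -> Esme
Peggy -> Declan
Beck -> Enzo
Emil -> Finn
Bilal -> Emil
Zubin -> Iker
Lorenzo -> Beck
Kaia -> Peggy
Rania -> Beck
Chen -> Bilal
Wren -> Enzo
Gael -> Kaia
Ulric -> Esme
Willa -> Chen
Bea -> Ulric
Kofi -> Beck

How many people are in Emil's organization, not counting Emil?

Emil directly manages Bilal. Under Bilal: Chen, Willa (2). That's 3 in total.

3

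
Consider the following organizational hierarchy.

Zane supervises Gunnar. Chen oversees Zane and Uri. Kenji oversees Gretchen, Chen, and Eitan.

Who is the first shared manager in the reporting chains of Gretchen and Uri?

Gretchen's chain of managers is Kenji. Uri's chain of managers is Chen, Kenji. The first manager that appears in both chains is Kenji.

Kenji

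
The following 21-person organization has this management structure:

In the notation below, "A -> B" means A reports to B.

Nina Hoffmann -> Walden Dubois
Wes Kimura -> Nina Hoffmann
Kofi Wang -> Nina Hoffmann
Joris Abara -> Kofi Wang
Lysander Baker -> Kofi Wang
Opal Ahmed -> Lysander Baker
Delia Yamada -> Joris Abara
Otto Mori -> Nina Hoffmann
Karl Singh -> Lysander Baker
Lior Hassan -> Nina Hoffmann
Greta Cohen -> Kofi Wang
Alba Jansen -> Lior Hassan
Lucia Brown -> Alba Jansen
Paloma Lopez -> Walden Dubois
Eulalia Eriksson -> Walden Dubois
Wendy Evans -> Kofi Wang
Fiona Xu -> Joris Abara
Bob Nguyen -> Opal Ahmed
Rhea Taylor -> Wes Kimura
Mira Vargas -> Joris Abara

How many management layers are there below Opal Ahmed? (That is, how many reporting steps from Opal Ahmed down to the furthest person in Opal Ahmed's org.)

1

The longest chain under Opal Ahmed runs Opal Ahmed → Bob Nguyen, which is 1 level below Opal Ahmed.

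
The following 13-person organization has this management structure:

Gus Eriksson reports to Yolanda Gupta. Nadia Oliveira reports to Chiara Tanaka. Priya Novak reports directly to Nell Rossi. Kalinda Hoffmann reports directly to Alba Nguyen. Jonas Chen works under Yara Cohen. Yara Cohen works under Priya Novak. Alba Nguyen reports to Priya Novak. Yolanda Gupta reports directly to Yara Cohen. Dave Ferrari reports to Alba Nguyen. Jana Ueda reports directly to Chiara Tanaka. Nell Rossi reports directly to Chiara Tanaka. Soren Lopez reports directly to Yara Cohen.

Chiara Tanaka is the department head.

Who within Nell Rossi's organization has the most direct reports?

Yara Cohen

Direct-report counts within Nell Rossi's organization: Nell Rossi has 1; Priya Novak has 2; Yara Cohen has 3; Yolanda Gupta has 1; Alba Nguyen has 2. The largest is 3, held by Yara Cohen.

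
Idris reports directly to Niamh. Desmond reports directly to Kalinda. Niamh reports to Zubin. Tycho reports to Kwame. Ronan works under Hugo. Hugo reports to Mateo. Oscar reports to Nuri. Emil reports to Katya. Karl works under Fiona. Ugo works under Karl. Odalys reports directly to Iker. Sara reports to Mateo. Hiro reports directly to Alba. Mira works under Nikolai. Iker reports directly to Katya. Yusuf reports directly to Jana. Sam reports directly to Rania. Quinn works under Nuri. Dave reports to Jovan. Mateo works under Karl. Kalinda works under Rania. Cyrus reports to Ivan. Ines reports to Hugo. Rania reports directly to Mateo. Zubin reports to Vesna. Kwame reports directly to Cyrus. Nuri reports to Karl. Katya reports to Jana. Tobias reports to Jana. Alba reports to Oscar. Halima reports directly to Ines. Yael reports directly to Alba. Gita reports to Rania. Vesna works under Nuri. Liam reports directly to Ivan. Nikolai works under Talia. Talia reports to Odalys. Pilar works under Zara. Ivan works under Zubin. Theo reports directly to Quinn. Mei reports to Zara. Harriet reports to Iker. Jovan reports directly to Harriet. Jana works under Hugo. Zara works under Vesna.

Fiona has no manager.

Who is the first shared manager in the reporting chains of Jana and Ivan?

Jana's chain of managers is Hugo, Mateo, Karl, Fiona. Ivan's chain of managers is Zubin, Vesna, Nuri, Karl, Fiona. The first manager that appears in both chains is Karl.

Karl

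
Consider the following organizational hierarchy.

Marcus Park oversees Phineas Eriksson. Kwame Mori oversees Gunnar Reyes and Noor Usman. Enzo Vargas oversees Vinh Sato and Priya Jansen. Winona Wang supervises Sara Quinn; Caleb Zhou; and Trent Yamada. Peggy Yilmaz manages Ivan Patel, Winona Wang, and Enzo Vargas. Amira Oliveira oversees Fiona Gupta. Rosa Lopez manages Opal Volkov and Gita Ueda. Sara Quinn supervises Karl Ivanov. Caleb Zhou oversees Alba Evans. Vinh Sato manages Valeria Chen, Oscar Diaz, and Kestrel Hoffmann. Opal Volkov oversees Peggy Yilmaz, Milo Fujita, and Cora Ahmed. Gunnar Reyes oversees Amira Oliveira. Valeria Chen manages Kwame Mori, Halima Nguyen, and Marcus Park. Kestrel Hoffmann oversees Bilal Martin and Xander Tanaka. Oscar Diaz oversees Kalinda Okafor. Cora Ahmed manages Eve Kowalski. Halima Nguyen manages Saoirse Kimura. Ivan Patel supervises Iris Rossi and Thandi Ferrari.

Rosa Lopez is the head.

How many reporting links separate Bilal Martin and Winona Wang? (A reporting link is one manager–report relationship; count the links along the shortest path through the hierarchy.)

Bilal Martin is 4 levels below Peggy Yilmaz, and Winona Wang is 1 level below Peggy Yilmaz (their lowest common manager). The shortest path runs up from Bilal Martin to Peggy Yilmaz and back down to Winona Wang: 4 + 1 = 5 links.

5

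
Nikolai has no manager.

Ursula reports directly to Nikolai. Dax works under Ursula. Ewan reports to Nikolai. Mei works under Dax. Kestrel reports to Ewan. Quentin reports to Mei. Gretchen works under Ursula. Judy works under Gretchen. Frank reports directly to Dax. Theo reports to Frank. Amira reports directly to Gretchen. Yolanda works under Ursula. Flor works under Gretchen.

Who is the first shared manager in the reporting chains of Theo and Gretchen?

Ursula

Theo's chain of managers is Frank, Dax, Ursula, Nikolai. Gretchen's chain of managers is Ursula, Nikolai. The first manager that appears in both chains is Ursula.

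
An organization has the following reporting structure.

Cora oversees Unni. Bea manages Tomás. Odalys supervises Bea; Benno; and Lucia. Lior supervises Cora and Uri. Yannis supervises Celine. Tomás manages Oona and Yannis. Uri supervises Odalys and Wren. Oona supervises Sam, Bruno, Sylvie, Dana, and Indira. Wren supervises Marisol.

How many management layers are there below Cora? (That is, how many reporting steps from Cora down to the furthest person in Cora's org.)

The longest chain under Cora runs Cora → Unni, which is 1 level below Cora.

1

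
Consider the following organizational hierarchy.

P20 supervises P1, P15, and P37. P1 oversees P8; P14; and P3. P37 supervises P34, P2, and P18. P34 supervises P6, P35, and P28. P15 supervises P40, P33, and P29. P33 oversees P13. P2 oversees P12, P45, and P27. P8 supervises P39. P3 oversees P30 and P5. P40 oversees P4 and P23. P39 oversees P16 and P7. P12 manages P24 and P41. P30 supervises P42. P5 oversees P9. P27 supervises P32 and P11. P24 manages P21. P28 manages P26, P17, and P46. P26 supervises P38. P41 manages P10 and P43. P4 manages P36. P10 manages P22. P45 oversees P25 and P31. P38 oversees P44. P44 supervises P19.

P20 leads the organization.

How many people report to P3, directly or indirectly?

P3 directly manages P30, P5. Under P30: P42 (1). Under P5: P9 (1). So P3's organization is 2 direct reports plus everyone under them: 2 + 2 = 4.

4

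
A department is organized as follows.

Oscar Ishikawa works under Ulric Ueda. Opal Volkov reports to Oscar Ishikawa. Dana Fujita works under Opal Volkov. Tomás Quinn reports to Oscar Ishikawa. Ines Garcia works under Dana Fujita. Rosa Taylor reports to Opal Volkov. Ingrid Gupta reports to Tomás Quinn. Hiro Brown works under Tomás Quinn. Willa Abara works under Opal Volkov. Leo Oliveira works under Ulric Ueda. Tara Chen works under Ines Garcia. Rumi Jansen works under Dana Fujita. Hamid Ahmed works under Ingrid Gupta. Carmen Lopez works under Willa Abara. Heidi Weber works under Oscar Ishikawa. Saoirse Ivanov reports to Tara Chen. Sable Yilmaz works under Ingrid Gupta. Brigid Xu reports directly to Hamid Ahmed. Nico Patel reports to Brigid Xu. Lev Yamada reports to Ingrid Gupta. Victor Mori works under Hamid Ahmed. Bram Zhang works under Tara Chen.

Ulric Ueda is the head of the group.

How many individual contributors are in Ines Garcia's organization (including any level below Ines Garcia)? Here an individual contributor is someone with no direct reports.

The people in Ines Garcia's organization with no one reporting to them are Bram Zhang, Saoirse Ivanov. That is 2.

2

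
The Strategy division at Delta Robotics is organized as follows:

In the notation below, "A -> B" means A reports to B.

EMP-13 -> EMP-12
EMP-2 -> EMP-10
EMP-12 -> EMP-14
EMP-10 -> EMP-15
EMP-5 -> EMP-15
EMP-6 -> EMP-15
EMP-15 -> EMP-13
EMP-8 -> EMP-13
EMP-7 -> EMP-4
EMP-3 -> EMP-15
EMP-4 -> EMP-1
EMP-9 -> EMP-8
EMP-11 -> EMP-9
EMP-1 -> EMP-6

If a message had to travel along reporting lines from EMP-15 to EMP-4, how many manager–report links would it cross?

3

EMP-4 is in EMP-15's organization: the chain from EMP-4 up to EMP-15 is EMP-4 → EMP-1 → EMP-6 → EMP-15, which is 3 links.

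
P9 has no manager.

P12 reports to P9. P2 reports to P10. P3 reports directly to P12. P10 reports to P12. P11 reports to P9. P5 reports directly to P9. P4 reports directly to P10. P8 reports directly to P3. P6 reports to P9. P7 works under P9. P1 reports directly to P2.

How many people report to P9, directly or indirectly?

P9 directly manages P12, P5, P7, P11, P6. Under P12: P3, P8, P10, P4, P2, P1 (6). P5 has no reports. P7 has no reports. P11 has no reports. P6 has no reports. So P9's organization is 5 direct reports plus everyone under them: 7 + 1 + 1 + 1 + 1 = 11.

11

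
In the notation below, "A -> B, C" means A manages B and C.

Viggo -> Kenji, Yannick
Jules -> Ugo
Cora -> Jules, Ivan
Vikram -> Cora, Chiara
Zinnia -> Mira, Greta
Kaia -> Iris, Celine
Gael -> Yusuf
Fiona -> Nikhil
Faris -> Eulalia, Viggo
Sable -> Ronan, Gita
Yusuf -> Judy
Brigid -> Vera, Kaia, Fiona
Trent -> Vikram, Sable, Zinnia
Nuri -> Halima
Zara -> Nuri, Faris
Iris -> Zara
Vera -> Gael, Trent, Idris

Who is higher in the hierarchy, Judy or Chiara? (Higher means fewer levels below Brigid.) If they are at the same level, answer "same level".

same level

Both Judy and Chiara are 4 levels below Brigid.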